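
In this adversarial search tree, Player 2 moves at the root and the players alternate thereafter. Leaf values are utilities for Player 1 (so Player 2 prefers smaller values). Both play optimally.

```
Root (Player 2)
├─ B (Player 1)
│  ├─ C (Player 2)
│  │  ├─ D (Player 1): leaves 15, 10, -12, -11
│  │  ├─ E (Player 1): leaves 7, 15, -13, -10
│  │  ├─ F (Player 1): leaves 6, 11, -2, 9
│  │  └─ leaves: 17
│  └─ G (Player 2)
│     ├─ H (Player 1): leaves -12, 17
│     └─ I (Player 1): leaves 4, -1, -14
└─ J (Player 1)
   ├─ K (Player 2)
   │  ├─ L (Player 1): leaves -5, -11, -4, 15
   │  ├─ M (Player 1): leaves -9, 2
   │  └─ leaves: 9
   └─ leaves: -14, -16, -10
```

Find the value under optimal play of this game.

2

D (Player 1): max(15, 10, -12, -11) = 15
E (Player 1): max(7, 15, -13, -10) = 15
F (Player 1): max(6, 11, -2, 9) = 11
C (Player 2): min(15, 15, 11, 17) = 11
H (Player 1): max(-12, 17) = 17
I (Player 1): max(4, -1, -14) = 4
G (Player 2): min(17, 4) = 4
B (Player 1): max(11, 4) = 11
L (Player 1): max(-5, -11, -4, 15) = 15
M (Player 1): max(-9, 2) = 2
K (Player 2): min(15, 2, 9) = 2
J (Player 1): max(2, -14, -16, -10) = 2
Root (Player 2): min(11, 2) = 2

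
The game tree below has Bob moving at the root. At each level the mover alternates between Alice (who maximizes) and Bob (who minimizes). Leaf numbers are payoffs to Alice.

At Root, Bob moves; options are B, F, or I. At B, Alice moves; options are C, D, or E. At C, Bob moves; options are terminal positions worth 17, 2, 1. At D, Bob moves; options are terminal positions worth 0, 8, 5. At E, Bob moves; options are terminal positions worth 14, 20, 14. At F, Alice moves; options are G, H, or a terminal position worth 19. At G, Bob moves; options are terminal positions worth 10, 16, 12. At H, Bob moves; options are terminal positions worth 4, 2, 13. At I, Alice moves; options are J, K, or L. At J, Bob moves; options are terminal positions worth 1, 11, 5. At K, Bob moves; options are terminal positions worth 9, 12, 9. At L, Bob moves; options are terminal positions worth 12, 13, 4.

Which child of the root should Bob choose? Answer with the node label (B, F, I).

I

C (Bob): min(17, 2, 1) = 1
D (Bob): min(0, 8, 5) = 0
E (Bob): min(14, 20, 14) = 14
B (Alice): max(1, 0, 14) = 14
G (Bob): min(10, 16, 12) = 10
H (Bob): min(4, 2, 13) = 2
F (Alice): max(10, 2, 19) = 19
J (Bob): min(1, 11, 5) = 1
K (Bob): min(9, 12, 9) = 9
L (Bob): min(12, 13, 4) = 4
I (Alice): max(1, 9, 4) = 9
Root (Bob): min(14, 19, 9) = 9
Bob picks the child with the lowest value: I (value 9).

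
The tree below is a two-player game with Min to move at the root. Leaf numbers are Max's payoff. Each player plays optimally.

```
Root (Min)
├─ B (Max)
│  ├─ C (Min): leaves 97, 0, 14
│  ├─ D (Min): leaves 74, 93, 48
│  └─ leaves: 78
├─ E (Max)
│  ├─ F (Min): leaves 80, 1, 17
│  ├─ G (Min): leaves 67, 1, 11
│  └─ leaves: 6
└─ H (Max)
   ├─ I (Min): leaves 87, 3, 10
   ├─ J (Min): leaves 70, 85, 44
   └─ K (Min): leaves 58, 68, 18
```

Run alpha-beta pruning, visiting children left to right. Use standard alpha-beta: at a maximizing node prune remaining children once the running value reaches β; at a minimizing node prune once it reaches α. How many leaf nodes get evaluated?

C [α=-∞,β=+∞]: v=0
D [α=0,β=+∞]: v=48
B [α=-∞,β=+∞]: v=78
F [α=-∞,β=78]: v=1
G [α=1,β=78]: v=1 after child 2 ≤ α → α-cutoff, skip 1
E [α=-∞,β=78]: v=6
I [α=-∞,β=6]: v=3
J [α=3,β=6]: v=44
H [α=-∞,β=6]: v=44 after child 2 ≥ β → β-cutoff, skip 1
Root [α=-∞,β=+∞]: v=6
Leaves evaluated: 19 of 23.

19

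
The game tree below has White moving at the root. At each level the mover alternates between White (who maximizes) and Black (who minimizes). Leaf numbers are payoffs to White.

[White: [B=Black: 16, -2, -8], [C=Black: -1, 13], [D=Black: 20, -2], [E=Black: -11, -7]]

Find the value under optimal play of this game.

B (Black): min(16, -2, -8) = -8
C (Black): min(-1, 13) = -1
D (Black): min(20, -2) = -2
E (Black): min(-11, -7) = -11
Root (White): max(-8, -1, -2, -11) = -1

-1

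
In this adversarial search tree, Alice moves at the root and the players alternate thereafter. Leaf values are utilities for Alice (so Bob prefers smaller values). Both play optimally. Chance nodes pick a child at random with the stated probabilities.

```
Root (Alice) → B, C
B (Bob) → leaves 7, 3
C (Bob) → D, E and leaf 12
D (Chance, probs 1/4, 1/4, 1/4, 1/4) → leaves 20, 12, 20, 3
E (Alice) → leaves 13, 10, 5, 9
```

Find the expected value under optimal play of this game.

12

B (Bob): min(7, 3) = 3
D (Chance): 1/4·20 + 1/4·12 + 1/4·20 + 1/4·3 = 13.75
E (Alice): max(13, 10, 5, 9) = 13
C (Bob): min(13.75, 13, 12) = 12
Root (Alice): max(3, 12) = 12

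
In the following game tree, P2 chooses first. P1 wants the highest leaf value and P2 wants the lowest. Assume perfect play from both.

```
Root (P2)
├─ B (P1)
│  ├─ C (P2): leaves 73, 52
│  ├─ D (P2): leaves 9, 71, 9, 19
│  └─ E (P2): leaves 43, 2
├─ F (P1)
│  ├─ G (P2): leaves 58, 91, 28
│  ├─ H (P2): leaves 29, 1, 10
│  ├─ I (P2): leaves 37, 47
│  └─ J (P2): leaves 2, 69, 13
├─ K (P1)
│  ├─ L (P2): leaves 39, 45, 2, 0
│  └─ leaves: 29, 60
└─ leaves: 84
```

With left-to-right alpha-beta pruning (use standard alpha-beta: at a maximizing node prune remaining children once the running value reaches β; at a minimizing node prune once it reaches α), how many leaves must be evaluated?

19

C [α=-∞,β=+∞]: v=52
D [α=52,β=+∞]: v=9 after child 1 ≤ α → α-cutoff, skip 3
E [α=52,β=+∞]: v=43 after child 1 ≤ α → α-cutoff, skip 1
B [α=-∞,β=+∞]: v=52
G [α=-∞,β=52]: v=28
H [α=28,β=52]: v=1 after child 2 ≤ α → α-cutoff, skip 1
I [α=28,β=52]: v=37
J [α=37,β=52]: v=2 after child 1 ≤ α → α-cutoff, skip 2
F [α=-∞,β=52]: v=37
L [α=-∞,β=37]: v=0
K [α=-∞,β=37]: v=60
Root [α=-∞,β=+∞]: v=37
Leaves evaluated: 19 of 26.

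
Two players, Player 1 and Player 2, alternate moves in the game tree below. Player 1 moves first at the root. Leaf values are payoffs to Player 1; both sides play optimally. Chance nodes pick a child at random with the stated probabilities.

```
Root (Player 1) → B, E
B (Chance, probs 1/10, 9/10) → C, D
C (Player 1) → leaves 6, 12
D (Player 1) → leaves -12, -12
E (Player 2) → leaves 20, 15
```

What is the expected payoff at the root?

C (Player 1): max(6, 12) = 12
D (Player 1): max(-12, -12) = -12
B (Chance): 1/10·12 + 9/10·-12 = -9.6
E (Player 2): min(20, 15) = 15
Root (Player 1): max(-9.6, 15) = 15

15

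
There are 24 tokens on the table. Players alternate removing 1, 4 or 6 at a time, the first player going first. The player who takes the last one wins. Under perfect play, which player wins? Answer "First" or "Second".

First

Mark each pile size as W (mover wins) or L (mover loses):
i:   0  1  2  3  4  5  6  7  8  9 10 11 12 13 14 15 16 17 18 19 20 21 22 23 24
     L  W  L  W  W  L  W  L  W  W  L  W  L  W  W  L  W  L  W  W  L  W  L  W  W
Position 24 is W, so the first player wins.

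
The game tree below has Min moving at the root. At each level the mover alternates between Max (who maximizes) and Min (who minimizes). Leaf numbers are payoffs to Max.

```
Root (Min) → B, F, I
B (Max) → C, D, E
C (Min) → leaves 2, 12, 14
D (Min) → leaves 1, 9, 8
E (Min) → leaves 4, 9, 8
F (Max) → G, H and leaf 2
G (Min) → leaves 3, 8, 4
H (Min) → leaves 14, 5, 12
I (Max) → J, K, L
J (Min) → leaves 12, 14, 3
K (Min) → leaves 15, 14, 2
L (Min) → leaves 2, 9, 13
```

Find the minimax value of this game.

C (Min): min(2, 12, 14) = 2
D (Min): min(1, 9, 8) = 1
E (Min): min(4, 9, 8) = 4
B (Max): max(2, 1, 4) = 4
G (Min): min(3, 8, 4) = 3
H (Min): min(14, 5, 12) = 5
F (Max): max(3, 5, 2) = 5
J (Min): min(12, 14, 3) = 3
K (Min): min(15, 14, 2) = 2
L (Min): min(2, 9, 13) = 2
I (Max): max(3, 2, 2) = 3
Root (Min): min(4, 5, 3) = 3

3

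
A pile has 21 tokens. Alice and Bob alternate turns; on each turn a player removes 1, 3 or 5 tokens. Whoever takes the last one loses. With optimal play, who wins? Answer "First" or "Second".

Second

Compute winning (W) and losing (L) positions by backward induction:
i:   0  1  2  3  4  5  6  7  8  9 10 11 12 13 14 15 16 17 18 19 20 21
     W  L  W  L  W  L  W  L  W  L  W  L  W  L  W  L  W  L  W  L  W  L
Position 21 is L, so the second player wins.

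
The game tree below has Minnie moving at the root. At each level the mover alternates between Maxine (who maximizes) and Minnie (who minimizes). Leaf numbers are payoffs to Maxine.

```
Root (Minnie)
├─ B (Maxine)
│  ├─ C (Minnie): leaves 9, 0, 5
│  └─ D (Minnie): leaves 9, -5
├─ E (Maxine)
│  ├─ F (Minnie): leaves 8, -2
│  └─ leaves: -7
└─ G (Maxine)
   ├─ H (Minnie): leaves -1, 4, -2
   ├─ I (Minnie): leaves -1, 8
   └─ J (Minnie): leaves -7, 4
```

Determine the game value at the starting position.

-2

C (Minnie): min(9, 0, 5) = 0
D (Minnie): min(9, -5) = -5
B (Maxine): max(0, -5) = 0
F (Minnie): min(8, -2) = -2
E (Maxine): max(-2, -7) = -2
H (Minnie): min(-1, 4, -2) = -2
I (Minnie): min(-1, 8) = -1
J (Minnie): min(-7, 4) = -7
G (Maxine): max(-2, -1, -7) = -1
Root (Minnie): min(0, -2, -1) = -2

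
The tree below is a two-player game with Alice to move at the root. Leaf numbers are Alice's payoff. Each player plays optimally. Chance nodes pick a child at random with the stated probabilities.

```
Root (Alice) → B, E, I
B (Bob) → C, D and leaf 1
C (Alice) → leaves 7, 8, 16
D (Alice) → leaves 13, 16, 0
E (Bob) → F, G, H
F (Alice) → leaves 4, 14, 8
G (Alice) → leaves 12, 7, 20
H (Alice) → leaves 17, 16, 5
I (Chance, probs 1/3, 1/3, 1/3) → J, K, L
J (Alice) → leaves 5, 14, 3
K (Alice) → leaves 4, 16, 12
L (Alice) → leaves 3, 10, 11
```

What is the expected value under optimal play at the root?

C (Alice): max(7, 8, 16) = 16
D (Alice): max(13, 16, 0) = 16
B (Bob): min(16, 16, 1) = 1
F (Alice): max(4, 14, 8) = 14
G (Alice): max(12, 7, 20) = 20
H (Alice): max(17, 16, 5) = 17
E (Bob): min(14, 20, 17) = 14
J (Alice): max(5, 14, 3) = 14
K (Alice): max(4, 16, 12) = 16
L (Alice): max(3, 10, 11) = 11
I (Chance): 1/3·14 + 1/3·16 + 1/3·11 = 13.67
Root (Alice): max(1, 14, 13.67) = 14

14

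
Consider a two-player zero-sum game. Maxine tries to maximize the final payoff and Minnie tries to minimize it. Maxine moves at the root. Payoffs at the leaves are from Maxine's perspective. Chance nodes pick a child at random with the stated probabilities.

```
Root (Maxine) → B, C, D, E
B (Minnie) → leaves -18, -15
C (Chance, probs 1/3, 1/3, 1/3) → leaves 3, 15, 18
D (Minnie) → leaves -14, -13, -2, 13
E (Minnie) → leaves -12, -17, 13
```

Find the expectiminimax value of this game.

12

B (Minnie): min(-18, -15) = -18
C (Chance): 1/3·3 + 1/3·15 + 1/3·18 = 12
D (Minnie): min(-14, -13, -2, 13) = -14
E (Minnie): min(-12, -17, 13) = -17
Root (Maxine): max(-18, 12, -14, -17) = 12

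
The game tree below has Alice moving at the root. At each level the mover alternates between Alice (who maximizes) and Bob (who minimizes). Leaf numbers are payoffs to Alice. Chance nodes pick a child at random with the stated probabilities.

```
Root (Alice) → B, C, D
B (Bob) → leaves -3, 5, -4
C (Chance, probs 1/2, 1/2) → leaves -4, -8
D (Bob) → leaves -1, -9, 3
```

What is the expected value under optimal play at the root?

-4

B (Bob): min(-3, 5, -4) = -4
C (Chance): 1/2·-4 + 1/2·-8 = -6
D (Bob): min(-1, -9, 3) = -9
Root (Alice): max(-4, -6, -9) = -4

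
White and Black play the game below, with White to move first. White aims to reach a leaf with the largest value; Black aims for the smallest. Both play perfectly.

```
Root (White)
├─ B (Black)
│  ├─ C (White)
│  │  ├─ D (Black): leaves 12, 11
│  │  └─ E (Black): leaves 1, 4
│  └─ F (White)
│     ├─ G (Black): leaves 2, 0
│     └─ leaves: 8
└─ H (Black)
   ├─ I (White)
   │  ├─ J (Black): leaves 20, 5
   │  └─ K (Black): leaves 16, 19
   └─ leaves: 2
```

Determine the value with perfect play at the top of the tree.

D (Black): min(12, 11) = 11
E (Black): min(1, 4) = 1
C (White): max(11, 1) = 11
G (Black): min(2, 0) = 0
F (White): max(0, 8) = 8
B (Black): min(11, 8) = 8
J (Black): min(20, 5) = 5
K (Black): min(16, 19) = 16
I (White): max(5, 16) = 16
H (Black): min(16, 2) = 2
Root (White): max(8, 2) = 8

8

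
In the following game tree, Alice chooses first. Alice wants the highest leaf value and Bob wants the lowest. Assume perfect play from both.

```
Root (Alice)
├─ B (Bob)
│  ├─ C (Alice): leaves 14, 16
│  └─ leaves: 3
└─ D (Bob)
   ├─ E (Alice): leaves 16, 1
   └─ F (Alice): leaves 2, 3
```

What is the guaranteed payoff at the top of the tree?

C (Alice): max(14, 16) = 16
B (Bob): min(16, 3) = 3
E (Alice): max(16, 1) = 16
F (Alice): max(2, 3) = 3
D (Bob): min(16, 3) = 3
Root (Alice): max(3, 3) = 3

3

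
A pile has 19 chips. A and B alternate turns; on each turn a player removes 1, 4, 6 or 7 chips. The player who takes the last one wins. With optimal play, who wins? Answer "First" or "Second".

First

W/L table (W = player to move can force a win):
i:   0  1  2  3  4  5  6  7  8  9 10 11 12 13 14 15 16 17 18 19
     L  W  L  W  W  L  W  W  W  W  L  W  W  L  W  L  W  W  L  W
Position 19 is W, so the first player wins.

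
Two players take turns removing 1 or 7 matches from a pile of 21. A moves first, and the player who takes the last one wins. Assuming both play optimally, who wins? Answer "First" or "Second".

First

i:   0  1  2  3  4  5  6  7  8  9 10 11 12 13 14 15 16 17 18 19 20 21
     L  W  L  W  L  W  L  W  L  W  L  W  L  W  L  W  L  W  L  W  L  W
Position 21 is W, so the first player wins.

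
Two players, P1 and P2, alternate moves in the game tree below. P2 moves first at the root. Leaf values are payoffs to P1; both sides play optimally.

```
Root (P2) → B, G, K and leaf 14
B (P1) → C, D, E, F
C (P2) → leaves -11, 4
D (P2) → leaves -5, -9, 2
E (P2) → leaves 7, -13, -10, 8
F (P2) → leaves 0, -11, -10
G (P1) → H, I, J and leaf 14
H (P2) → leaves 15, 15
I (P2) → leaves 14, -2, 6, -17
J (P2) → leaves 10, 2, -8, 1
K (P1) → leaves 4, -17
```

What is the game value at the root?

-9

C (P2): min(-11, 4) = -11
D (P2): min(-5, -9, 2) = -9
E (P2): min(7, -13, -10, 8) = -13
F (P2): min(0, -11, -10) = -11
B (P1): max(-11, -9, -13, -11) = -9
H (P2): min(15, 15) = 15
I (P2): min(14, -2, 6, -17) = -17
J (P2): min(10, 2, -8, 1) = -8
G (P1): max(15, -17, -8, 14) = 15
K (P1): max(4, -17) = 4
Root (P2): min(-9, 15, 4, 14) = -9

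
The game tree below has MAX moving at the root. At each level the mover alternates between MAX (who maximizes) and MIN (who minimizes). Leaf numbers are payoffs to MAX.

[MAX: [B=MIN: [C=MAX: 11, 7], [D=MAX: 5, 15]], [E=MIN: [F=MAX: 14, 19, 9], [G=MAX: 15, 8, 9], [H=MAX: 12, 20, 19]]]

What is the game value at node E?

15

F: max(14, 19, 9) = 19
G: max(15, 8, 9) = 15
H: max(12, 20, 19) = 20
E: min(19, 15, 20) = 15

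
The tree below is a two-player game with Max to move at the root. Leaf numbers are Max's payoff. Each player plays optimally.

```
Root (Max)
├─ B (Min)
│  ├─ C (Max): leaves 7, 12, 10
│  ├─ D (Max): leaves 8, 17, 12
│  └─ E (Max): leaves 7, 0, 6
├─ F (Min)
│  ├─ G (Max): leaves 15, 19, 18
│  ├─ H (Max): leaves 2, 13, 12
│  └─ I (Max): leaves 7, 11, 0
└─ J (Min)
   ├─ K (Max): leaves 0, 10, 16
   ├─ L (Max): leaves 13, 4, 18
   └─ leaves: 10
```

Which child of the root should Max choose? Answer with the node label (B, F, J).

F

C (Max): max(7, 12, 10) = 12
D (Max): max(8, 17, 12) = 17
E (Max): max(7, 0, 6) = 7
B (Min): min(12, 17, 7) = 7
G (Max): max(15, 19, 18) = 19
H (Max): max(2, 13, 12) = 13
I (Max): max(7, 11, 0) = 11
F (Min): min(19, 13, 11) = 11
K (Max): max(0, 10, 16) = 16
L (Max): max(13, 4, 18) = 18
J (Min): min(16, 18, 10) = 10
Root (Max): max(7, 11, 10) = 11
Max picks the child with the highest value: F (value 11).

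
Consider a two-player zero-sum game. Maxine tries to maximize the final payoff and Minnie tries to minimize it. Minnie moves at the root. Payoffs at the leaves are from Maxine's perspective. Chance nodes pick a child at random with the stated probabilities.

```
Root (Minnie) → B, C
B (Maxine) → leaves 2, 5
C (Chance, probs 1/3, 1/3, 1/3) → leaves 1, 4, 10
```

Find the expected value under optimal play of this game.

B (Maxine): max(2, 5) = 5
C (Chance): 1/3·1 + 1/3·4 + 1/3·10 = 5
Root (Minnie): min(5, 5) = 5

5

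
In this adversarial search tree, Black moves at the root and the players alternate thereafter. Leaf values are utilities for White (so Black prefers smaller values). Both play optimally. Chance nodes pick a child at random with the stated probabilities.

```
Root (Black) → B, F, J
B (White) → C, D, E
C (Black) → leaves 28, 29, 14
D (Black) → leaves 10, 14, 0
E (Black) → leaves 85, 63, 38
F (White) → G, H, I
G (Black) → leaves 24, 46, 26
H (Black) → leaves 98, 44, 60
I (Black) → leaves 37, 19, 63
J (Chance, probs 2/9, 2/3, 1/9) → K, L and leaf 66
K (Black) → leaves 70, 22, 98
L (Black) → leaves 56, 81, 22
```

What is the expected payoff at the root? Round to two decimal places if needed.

C (Black): min(28, 29, 14) = 14
D (Black): min(10, 14, 0) = 0
E (Black): min(85, 63, 38) = 38
B (White): max(14, 0, 38) = 38
G (Black): min(24, 46, 26) = 24
H (Black): min(98, 44, 60) = 44
I (Black): min(37, 19, 63) = 19
F (White): max(24, 44, 19) = 44
K (Black): min(70, 22, 98) = 22
L (Black): min(56, 81, 22) = 22
J (Chance): 2/9·22 + 2/3·22 + 1/9·66 = 26.89
Root (Black): min(38, 44, 26.89) = 26.89

26.89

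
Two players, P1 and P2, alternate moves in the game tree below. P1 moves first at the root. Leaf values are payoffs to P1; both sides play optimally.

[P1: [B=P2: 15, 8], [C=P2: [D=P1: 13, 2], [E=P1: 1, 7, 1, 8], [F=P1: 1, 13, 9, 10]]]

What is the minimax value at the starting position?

B (P2): min(15, 8) = 8
D (P1): max(13, 2) = 13
E (P1): max(1, 7, 1, 8) = 8
F (P1): max(1, 13, 9, 10) = 13
C (P2): min(13, 8, 13) = 8
Root (P1): max(8, 8) = 8

8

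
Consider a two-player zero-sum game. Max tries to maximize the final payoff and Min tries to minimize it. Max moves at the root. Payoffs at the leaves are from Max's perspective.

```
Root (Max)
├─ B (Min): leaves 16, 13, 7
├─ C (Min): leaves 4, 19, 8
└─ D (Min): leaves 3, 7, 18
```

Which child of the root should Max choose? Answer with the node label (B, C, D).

B

B (Min): min(16, 13, 7) = 7
C (Min): min(4, 19, 8) = 4
D (Min): min(3, 7, 18) = 3
Root (Max): max(7, 4, 3) = 7
Max picks the child with the highest value: B (value 7).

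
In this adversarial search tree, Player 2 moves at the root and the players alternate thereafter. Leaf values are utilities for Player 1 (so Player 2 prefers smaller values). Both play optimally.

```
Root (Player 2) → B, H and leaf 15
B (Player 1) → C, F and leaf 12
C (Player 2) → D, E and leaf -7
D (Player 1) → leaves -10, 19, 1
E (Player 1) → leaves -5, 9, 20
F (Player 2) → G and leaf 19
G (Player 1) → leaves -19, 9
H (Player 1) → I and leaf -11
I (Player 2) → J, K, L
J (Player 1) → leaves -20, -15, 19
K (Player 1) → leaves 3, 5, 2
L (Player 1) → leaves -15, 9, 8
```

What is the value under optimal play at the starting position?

D (Player 1): max(-10, 19, 1) = 19
E (Player 1): max(-5, 9, 20) = 20
C (Player 2): min(19, 20, -7) = -7
G (Player 1): max(-19, 9) = 9
F (Player 2): min(9, 19) = 9
B (Player 1): max(-7, 9, 12) = 12
J (Player 1): max(-20, -15, 19) = 19
K (Player 1): max(3, 5, 2) = 5
L (Player 1): max(-15, 9, 8) = 9
I (Player 2): min(19, 5, 9) = 5
H (Player 1): max(5, -11) = 5
Root (Player 2): min(12, 5, 15) = 5

5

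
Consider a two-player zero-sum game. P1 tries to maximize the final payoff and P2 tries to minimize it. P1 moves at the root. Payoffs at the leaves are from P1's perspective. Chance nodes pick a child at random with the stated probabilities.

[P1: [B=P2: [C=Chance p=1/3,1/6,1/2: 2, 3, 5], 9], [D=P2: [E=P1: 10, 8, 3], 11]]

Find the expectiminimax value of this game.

C (Chance): 1/3·2 + 1/6·3 + 1/2·5 = 3.67
B (P2): min(3.67, 9) = 3.67
E (P1): max(10, 8, 3) = 10
D (P2): min(10, 11) = 10
Root (P1): max(3.67, 10) = 10

10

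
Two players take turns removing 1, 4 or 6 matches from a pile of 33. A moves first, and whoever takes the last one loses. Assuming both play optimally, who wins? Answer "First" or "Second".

W/L table (W = player to move can force a win):
i:   0  1  2  3  4  5  6  7  8  9 10 11 12 13 14 15 16 17 18 19 20 21 22 23 24 25 26 27 28 29 30 31 32 33
     W  L  W  L  W  W  L  W  L  W  W  L  W  L  W  W  L  W  L  W  W  L  W  L  W  W  L  W  L  W  W  L  W  L
Position 33 is L, so the second player wins.

Second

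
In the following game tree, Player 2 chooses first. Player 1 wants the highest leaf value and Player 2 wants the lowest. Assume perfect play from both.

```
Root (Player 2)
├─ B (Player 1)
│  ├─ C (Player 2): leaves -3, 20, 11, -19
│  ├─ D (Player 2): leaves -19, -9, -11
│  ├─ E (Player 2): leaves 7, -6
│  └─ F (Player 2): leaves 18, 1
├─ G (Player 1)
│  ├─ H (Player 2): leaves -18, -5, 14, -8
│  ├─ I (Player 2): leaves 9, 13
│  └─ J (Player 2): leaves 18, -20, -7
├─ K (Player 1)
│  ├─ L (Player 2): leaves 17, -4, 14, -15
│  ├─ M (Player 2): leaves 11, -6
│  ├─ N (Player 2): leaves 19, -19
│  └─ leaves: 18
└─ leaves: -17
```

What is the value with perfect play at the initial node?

-17

C (Player 2): min(-3, 20, 11, -19) = -19
D (Player 2): min(-19, -9, -11) = -19
E (Player 2): min(7, -6) = -6
F (Player 2): min(18, 1) = 1
B (Player 1): max(-19, -19, -6, 1) = 1
H (Player 2): min(-18, -5, 14, -8) = -18
I (Player 2): min(9, 13) = 9
J (Player 2): min(18, -20, -7) = -20
G (Player 1): max(-18, 9, -20) = 9
L (Player 2): min(17, -4, 14, -15) = -15
M (Player 2): min(11, -6) = -6
N (Player 2): min(19, -19) = -19
K (Player 1): max(-15, -6, -19, 18) = 18
Root (Player 2): min(1, 9, 18, -17) = -17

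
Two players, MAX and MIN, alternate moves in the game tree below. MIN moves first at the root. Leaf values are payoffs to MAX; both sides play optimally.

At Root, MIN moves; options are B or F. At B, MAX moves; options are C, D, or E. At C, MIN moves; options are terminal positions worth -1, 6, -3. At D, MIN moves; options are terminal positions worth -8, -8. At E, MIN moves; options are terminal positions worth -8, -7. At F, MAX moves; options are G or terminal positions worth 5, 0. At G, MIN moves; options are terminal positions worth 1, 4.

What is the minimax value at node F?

5

G: min(1, 4) = 1
F: max(1, 5, 0) = 5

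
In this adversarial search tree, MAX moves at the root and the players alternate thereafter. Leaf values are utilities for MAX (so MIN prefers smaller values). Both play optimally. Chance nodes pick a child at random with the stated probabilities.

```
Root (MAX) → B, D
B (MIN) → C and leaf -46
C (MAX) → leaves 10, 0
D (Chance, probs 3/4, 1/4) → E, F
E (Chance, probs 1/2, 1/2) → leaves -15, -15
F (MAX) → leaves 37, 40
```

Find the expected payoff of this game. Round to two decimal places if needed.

-1.25

C (MAX): max(10, 0) = 10
B (MIN): min(10, -46) = -46
E (Chance): 1/2·-15 + 1/2·-15 = -15
F (MAX): max(37, 40) = 40
D (Chance): 3/4·-15 + 1/4·40 = -1.25
Root (MAX): max(-46, -1.25) = -1.25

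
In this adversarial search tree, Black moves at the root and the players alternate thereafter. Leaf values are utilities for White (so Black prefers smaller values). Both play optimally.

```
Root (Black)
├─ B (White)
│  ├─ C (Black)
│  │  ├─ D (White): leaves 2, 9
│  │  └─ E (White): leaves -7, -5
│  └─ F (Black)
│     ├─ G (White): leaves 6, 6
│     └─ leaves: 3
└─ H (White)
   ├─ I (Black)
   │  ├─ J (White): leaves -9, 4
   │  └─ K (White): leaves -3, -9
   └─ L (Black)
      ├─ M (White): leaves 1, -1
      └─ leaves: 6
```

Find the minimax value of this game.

1

D (White): max(2, 9) = 9
E (White): max(-7, -5) = -5
C (Black): min(9, -5) = -5
G (White): max(6, 6) = 6
F (Black): min(6, 3) = 3
B (White): max(-5, 3) = 3
J (White): max(-9, 4) = 4
K (White): max(-3, -9) = -3
I (Black): min(4, -3) = -3
M (White): max(1, -1) = 1
L (Black): min(1, 6) = 1
H (White): max(-3, 1) = 1
Root (Black): min(3, 1) = 1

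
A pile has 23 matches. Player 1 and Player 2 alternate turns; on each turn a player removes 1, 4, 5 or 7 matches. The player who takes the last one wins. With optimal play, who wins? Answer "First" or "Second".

First

i:   0  1  2  3  4  5  6  7  8  9 10 11 12 13 14 15 16 17 18 19 20 21 22 23
     L  W  L  W  W  W  W  W  L  W  L  W  W  W  W  W  L  W  L  W  W  W  W  W
Position 23 is W, so the first player wins.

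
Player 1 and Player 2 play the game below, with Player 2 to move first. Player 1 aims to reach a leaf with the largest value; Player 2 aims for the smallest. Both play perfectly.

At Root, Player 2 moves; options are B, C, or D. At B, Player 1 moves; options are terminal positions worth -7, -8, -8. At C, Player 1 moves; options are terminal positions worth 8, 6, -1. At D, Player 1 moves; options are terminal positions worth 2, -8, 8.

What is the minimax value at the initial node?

-7

B (Player 1): max(-7, -8, -8) = -7
C (Player 1): max(8, 6, -1) = 8
D (Player 1): max(2, -8, 8) = 8
Root (Player 2): min(-7, 8, 8) = -7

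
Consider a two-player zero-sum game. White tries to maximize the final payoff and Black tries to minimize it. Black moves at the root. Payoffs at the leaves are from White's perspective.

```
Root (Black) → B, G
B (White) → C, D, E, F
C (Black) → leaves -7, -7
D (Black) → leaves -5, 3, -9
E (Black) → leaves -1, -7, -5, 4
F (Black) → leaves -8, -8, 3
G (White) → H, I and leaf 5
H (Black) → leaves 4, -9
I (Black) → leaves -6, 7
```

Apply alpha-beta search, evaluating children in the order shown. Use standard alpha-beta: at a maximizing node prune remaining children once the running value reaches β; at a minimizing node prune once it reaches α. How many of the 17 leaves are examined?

12

C [α=-∞,β=+∞]: v=-7
D [α=-7,β=+∞]: v=-9
E [α=-7,β=+∞]: v=-7 after child 2 ≤ α → α-cutoff, skip 2
F [α=-7,β=+∞]: v=-8 after child 1 ≤ α → α-cutoff, skip 2
B [α=-∞,β=+∞]: v=-7
H [α=-∞,β=-7]: v=-9
I [α=-9,β=-7]: v=-6
G [α=-∞,β=-7]: v=-6 after child 2 ≥ β → β-cutoff, skip 1
Root [α=-∞,β=+∞]: v=-7
Leaves evaluated: 12 of 17.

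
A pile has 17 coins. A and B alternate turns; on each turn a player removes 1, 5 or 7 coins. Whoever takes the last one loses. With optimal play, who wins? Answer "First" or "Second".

Second

Positions where the player to move wins (W) vs loses (L):
i:   0  1  2  3  4  5  6  7  8  9 10 11 12 13 14 15 16 17
     W  L  W  L  W  L  W  L  W  L  W  L  W  L  W  L  W  L
Position 17 is L, so the second player wins.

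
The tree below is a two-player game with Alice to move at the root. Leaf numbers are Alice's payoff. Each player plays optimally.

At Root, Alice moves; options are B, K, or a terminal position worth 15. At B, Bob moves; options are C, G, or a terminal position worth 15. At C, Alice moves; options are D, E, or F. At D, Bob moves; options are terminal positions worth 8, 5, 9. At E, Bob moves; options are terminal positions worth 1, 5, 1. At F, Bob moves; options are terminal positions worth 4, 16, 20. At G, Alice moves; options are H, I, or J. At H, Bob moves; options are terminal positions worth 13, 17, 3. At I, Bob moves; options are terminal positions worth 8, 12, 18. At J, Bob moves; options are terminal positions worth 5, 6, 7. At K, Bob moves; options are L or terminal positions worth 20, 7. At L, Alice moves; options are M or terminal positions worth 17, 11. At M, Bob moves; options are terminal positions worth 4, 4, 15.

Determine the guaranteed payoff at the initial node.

15

D (Bob): min(8, 5, 9) = 5
E (Bob): min(1, 5, 1) = 1
F (Bob): min(4, 16, 20) = 4
C (Alice): max(5, 1, 4) = 5
H (Bob): min(13, 17, 3) = 3
I (Bob): min(8, 12, 18) = 8
J (Bob): min(5, 6, 7) = 5
G (Alice): max(3, 8, 5) = 8
B (Bob): min(5, 8, 15) = 5
M (Bob): min(4, 4, 15) = 4
L (Alice): max(4, 17, 11) = 17
K (Bob): min(17, 20, 7) = 7
Root (Alice): max(5, 7, 15) = 15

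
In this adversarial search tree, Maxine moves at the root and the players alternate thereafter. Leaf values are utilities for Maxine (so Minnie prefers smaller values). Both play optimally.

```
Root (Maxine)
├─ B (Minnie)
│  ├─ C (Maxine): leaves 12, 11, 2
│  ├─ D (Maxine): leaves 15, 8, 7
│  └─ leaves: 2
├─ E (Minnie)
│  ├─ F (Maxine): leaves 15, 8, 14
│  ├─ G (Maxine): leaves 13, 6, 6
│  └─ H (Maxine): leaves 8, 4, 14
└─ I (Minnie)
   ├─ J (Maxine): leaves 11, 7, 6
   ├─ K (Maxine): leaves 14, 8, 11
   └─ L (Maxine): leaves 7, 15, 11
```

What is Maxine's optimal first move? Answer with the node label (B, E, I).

C (Maxine): max(12, 11, 2) = 12
D (Maxine): max(15, 8, 7) = 15
B (Minnie): min(12, 15, 2) = 2
F (Maxine): max(15, 8, 14) = 15
G (Maxine): max(13, 6, 6) = 13
H (Maxine): max(8, 4, 14) = 14
E (Minnie): min(15, 13, 14) = 13
J (Maxine): max(11, 7, 6) = 11
K (Maxine): max(14, 8, 11) = 14
L (Maxine): max(7, 15, 11) = 15
I (Minnie): min(11, 14, 15) = 11
Root (Maxine): max(2, 13, 11) = 13
Maxine picks the child with the highest value: E (value 13).

E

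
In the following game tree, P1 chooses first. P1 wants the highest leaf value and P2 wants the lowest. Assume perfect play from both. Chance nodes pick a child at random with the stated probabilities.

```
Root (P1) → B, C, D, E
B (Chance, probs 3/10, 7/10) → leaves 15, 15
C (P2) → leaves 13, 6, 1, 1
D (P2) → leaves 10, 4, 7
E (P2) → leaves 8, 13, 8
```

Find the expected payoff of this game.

15

B (Chance): 3/10·15 + 7/10·15 = 15
C (P2): min(13, 6, 1, 1) = 1
D (P2): min(10, 4, 7) = 4
E (P2): min(8, 13, 8) = 8
Root (P1): max(15, 1, 4, 8) = 15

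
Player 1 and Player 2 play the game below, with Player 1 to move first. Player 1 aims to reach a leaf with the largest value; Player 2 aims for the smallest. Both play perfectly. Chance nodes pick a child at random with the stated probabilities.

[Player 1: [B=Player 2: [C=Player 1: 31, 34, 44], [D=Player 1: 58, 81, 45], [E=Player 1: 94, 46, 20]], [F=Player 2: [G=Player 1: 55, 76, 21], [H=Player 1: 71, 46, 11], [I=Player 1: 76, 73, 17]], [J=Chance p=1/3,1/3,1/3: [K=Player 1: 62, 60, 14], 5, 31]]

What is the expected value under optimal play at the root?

71

C (Player 1): max(31, 34, 44) = 44
D (Player 1): max(58, 81, 45) = 81
E (Player 1): max(94, 46, 20) = 94
B (Player 2): min(44, 81, 94) = 44
G (Player 1): max(55, 76, 21) = 76
H (Player 1): max(71, 46, 11) = 71
I (Player 1): max(76, 73, 17) = 76
F (Player 2): min(76, 71, 76) = 71
K (Player 1): max(62, 60, 14) = 62
J (Chance): 1/3·62 + 1/3·5 + 1/3·31 = 32.67
Root (Player 1): max(44, 71, 32.67) = 71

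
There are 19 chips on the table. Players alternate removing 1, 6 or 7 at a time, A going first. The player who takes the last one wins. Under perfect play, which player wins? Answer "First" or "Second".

First

Positions where the player to move wins (W) vs loses (L):
i:   0  1  2  3  4  5  6  7  8  9 10 11 12 13 14 15 16 17 18 19
     L  W  L  W  L  W  W  W  W  W  W  W  L  W  L  W  L  W  W  W
Position 19 is W, so the first player wins.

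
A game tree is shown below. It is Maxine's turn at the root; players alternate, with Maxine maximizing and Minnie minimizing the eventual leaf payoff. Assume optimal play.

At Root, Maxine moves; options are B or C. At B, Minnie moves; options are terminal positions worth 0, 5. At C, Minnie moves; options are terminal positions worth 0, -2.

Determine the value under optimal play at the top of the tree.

B (Minnie): min(0, 5) = 0
C (Minnie): min(0, -2) = -2
Root (Maxine): max(0, -2) = 0

0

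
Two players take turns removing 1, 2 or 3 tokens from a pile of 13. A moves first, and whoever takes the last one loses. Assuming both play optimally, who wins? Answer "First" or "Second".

Positions where the player to move wins (W) vs loses (L):
i:   0  1  2  3  4  5  6  7  8  9 10 11 12 13
     W  L  W  W  W  L  W  W  W  L  W  W  W  L
Position 13 is L, so the second player wins.

Second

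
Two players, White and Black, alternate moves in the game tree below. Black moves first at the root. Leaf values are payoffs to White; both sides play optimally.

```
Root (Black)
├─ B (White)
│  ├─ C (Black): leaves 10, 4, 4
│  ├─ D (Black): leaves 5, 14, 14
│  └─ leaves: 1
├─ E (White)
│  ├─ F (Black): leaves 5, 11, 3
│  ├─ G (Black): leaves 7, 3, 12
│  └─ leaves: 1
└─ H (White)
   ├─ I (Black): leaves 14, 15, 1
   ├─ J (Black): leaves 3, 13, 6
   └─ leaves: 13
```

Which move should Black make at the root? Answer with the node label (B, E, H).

C (Black): min(10, 4, 4) = 4
D (Black): min(5, 14, 14) = 5
B (White): max(4, 5, 1) = 5
F (Black): min(5, 11, 3) = 3
G (Black): min(7, 3, 12) = 3
E (White): max(3, 3, 1) = 3
I (Black): min(14, 15, 1) = 1
J (Black): min(3, 13, 6) = 3
H (White): max(1, 3, 13) = 13
Root (Black): min(5, 3, 13) = 3
Black picks the child with the lowest value: E (value 3).

E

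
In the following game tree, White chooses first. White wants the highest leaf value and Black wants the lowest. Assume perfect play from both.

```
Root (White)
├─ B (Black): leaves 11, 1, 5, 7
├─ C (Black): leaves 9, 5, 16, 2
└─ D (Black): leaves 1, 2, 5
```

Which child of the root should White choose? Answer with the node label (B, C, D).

C

B (Black): min(11, 1, 5, 7) = 1
C (Black): min(9, 5, 16, 2) = 2
D (Black): min(1, 2, 5) = 1
Root (White): max(1, 2, 1) = 2
White picks the child with the highest value: C (value 2).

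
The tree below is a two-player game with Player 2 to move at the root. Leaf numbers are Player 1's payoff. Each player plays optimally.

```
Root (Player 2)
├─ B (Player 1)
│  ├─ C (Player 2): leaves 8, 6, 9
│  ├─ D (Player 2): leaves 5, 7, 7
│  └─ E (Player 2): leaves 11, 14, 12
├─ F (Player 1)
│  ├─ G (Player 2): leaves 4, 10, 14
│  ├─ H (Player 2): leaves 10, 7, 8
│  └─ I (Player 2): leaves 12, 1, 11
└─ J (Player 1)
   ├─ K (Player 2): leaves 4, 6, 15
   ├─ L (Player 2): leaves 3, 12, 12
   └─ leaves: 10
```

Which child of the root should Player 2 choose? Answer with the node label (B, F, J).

F

C (Player 2): min(8, 6, 9) = 6
D (Player 2): min(5, 7, 7) = 5
E (Player 2): min(11, 14, 12) = 11
B (Player 1): max(6, 5, 11) = 11
G (Player 2): min(4, 10, 14) = 4
H (Player 2): min(10, 7, 8) = 7
I (Player 2): min(12, 1, 11) = 1
F (Player 1): max(4, 7, 1) = 7
K (Player 2): min(4, 6, 15) = 4
L (Player 2): min(3, 12, 12) = 3
J (Player 1): max(4, 3, 10) = 10
Root (Player 2): min(11, 7, 10) = 7
Player 2 picks the child with the lowest value: F (value 7).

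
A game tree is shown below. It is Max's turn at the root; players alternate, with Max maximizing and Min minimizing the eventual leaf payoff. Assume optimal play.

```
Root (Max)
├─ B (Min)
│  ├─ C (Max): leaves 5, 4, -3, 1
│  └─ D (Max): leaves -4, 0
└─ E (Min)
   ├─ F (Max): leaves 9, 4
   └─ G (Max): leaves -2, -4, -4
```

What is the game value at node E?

F: max(9, 4) = 9
G: max(-2, -4, -4) = -2
E: min(9, -2) = -2

-2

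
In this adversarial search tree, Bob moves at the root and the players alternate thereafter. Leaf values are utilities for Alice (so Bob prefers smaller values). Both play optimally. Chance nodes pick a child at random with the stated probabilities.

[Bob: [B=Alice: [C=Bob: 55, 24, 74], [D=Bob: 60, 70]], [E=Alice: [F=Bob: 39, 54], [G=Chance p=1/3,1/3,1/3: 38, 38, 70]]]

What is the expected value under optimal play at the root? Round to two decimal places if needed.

C (Bob): min(55, 24, 74) = 24
D (Bob): min(60, 70) = 60
B (Alice): max(24, 60) = 60
F (Bob): min(39, 54) = 39
G (Chance): 1/3·38 + 1/3·38 + 1/3·70 = 48.67
E (Alice): max(39, 48.67) = 48.67
Root (Bob): min(60, 48.67) = 48.67

48.67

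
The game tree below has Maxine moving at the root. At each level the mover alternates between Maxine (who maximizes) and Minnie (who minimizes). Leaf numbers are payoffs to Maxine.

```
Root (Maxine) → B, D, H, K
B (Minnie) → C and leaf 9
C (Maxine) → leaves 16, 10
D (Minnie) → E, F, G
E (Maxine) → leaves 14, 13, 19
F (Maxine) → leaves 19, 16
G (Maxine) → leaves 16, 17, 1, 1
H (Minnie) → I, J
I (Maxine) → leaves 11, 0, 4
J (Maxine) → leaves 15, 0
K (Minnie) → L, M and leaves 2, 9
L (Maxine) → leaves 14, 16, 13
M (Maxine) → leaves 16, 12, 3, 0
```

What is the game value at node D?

17

E: max(14, 13, 19) = 19
F: max(19, 16) = 19
G: max(16, 17, 1, 1) = 17
D: min(19, 19, 17) = 17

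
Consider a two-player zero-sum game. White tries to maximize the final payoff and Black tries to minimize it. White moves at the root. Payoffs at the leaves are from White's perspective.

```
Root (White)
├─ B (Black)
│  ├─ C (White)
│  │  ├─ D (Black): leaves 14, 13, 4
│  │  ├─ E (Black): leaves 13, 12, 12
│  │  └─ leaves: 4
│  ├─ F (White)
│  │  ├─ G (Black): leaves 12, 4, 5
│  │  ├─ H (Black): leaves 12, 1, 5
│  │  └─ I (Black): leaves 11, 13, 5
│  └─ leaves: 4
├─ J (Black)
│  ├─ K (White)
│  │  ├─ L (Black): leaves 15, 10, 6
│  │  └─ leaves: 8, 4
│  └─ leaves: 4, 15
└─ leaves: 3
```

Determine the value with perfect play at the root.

4

D (Black): min(14, 13, 4) = 4
E (Black): min(13, 12, 12) = 12
C (White): max(4, 12, 4) = 12
G (Black): min(12, 4, 5) = 4
H (Black): min(12, 1, 5) = 1
I (Black): min(11, 13, 5) = 5
F (White): max(4, 1, 5) = 5
B (Black): min(12, 5, 4) = 4
L (Black): min(15, 10, 6) = 6
K (White): max(6, 8, 4) = 8
J (Black): min(8, 4, 15) = 4
Root (White): max(4, 4, 3) = 4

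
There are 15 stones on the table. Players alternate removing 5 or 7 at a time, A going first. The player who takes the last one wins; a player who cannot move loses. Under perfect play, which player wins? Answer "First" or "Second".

Second

Compute winning (W) and losing (L) positions by backward induction:
i:   0  1  2  3  4  5  6  7  8  9 10 11 12 13 14 15
     L  L  L  L  L  W  W  W  W  W  W  W  L  L  L  L
Position 15 is L, so the second player wins.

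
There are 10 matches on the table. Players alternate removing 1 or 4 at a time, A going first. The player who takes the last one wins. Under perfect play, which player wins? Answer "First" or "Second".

Second

Compute winning (W) and losing (L) positions by backward induction:
i:   0  1  2  3  4  5  6  7  8  9 10
     L  W  L  W  W  L  W  L  W  W  L
Position 10 is L, so the second player wins.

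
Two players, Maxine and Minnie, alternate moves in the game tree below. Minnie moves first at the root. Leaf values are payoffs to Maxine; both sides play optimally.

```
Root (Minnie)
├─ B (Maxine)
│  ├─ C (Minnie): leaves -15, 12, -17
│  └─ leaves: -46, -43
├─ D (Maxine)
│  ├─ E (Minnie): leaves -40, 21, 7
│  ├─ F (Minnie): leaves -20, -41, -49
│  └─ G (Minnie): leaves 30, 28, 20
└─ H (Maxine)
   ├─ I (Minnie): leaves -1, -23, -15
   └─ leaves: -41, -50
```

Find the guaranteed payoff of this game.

C (Minnie): min(-15, 12, -17) = -17
B (Maxine): max(-17, -46, -43) = -17
E (Minnie): min(-40, 21, 7) = -40
F (Minnie): min(-20, -41, -49) = -49
G (Minnie): min(30, 28, 20) = 20
D (Maxine): max(-40, -49, 20) = 20
I (Minnie): min(-1, -23, -15) = -23
H (Maxine): max(-23, -41, -50) = -23
Root (Minnie): min(-17, 20, -23) = -23

-23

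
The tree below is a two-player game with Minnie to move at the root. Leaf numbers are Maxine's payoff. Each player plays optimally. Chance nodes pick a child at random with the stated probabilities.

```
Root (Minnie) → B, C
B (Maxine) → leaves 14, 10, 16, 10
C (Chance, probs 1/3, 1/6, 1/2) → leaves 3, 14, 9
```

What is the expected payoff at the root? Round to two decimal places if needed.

B (Maxine): max(14, 10, 16, 10) = 16
C (Chance): 1/3·3 + 1/6·14 + 1/2·9 = 7.83
Root (Minnie): min(16, 7.83) = 7.83

7.83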